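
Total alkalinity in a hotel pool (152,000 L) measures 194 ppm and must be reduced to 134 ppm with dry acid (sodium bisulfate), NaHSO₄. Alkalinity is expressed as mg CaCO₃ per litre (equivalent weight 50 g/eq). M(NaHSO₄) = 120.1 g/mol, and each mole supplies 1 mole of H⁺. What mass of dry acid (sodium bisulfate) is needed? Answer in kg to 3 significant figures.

21.9 kg

Alkalinity to neutralize: (194 − 134) = 60 mg/L as CaCO₃ × 152,000 L = 9120 g as CaCO₃.
Equivalents of H⁺ required: 9120 ÷ 50 g/eq = 182.4 eq = 182.4 mol NaHSO₄.
Mass of NaHSO₄: 182.4 × 120.1 = 21,910 g.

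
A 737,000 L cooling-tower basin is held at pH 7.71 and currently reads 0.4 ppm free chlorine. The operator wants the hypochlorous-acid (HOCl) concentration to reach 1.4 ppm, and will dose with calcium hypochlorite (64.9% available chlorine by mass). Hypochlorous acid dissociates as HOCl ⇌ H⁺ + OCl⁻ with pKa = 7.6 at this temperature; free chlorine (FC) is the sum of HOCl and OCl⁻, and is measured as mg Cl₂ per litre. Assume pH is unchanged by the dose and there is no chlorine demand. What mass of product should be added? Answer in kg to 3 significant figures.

3.18 kg

[OCl⁻]/[HOCl] = 10^(pH − pKa) = 10^(7.71 − 7.6) = 1.288; fraction as HOCl = 1/(1 + 1.288) = 0.437.
Free chlorine required for 1.4 ppm HOCl: 1.4 / 0.437 = 3.204 ppm.
FC to add: 3.204 − 0.4 = 2.804 mg/L as Cl₂.
Cl₂ equivalent: 2.804 mg/L × 737,000 L = 2066 g.
Product at 64.9% available Cl: 2066 / 0.649 = 3184 g.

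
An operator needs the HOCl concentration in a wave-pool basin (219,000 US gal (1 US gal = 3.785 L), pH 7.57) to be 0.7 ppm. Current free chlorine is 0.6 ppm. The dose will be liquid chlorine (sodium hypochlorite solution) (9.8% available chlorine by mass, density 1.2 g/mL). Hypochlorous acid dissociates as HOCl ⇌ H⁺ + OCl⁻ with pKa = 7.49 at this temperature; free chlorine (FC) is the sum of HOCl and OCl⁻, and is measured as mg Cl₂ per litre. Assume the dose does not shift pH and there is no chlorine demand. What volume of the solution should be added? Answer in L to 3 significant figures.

Volume: 219,000 US gal × 3.785 L/gal = 828,915 L.
[OCl⁻]/[HOCl] = 10^(pH − pKa) = 10^(7.57 − 7.49) = 1.202; fraction as HOCl = 1/(1 + 1.202) = 0.4541.
Free chlorine required for 0.7 ppm HOCl: 0.7 / 0.4541 = 1.542 ppm.
FC to add: 1.542 − 0.6 = 0.9416 mg/L as Cl₂.
Cl₂ equivalent: 0.9416 mg/L × 828,915 L = 780.5 g.
Product at 9.8% available Cl: 780.5 / 0.098 = 7964 g.
Volume: 7964 g ÷ 1.2 g/mL = 6637 mL.

6.64 L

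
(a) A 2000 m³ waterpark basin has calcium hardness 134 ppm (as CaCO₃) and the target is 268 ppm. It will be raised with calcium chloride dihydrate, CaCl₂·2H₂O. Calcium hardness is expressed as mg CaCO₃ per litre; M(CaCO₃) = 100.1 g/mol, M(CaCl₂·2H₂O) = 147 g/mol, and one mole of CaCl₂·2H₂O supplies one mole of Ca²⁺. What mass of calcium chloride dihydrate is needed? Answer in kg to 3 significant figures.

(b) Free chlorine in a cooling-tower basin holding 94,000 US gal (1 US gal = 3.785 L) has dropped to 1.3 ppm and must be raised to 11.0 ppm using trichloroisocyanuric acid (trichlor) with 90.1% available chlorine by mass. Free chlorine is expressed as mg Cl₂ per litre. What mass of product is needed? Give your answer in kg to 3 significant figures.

(a) 394 kg; (b) 3.83 kg

(a) Volume: 2000 m³ = 2,000,000 L.
(a) Hardness to add: (268 − 134) = 134 mg/L as CaCO₃ × 2,000,000 L = 268,000 g as CaCO₃.
(a) Moles of Ca²⁺ (1 mol Ca²⁺ ≡ 1 mol CaCO₃): 268,000 / 100.1 g/mol = 2677 mol.
(a) Mass of CaCl₂·2H₂O: 2677 × 147 = 393,600 g.

(b) Volume: 94,000 US gal × 3.785 L/gal = 355,790 L.
(b) Chlorine deficit: 11.0 − 1.3 = 9.7 ppm = 9.7 mg/L as Cl₂.
(b) Cl₂ equivalent needed: 9.7 mg/L × 355,790 L = 3,451,000 mg = 3451 g.
(b) Product at 90.1% available chlorine: 3451 / 0.901 = 3830 g.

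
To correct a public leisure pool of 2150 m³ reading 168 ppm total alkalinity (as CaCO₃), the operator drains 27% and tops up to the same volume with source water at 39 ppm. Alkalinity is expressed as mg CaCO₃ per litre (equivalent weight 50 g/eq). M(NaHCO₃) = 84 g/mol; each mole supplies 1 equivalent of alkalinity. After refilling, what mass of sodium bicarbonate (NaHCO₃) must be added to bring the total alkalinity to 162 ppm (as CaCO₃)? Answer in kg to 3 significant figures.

Volume: 2150 m³ = 2,150,000 L.
After draining 27% and refilling: 168 × 0.73 + 39 × 0.27 = 133.17 ppm.
Deficit to target: 162 − 133.17 = 28.83 mg/L.
As CaCO₃: 28.83 mg/L × 2,150,000 L = 61,980 g; ÷ 50 g/eq ÷ 1 = 1240 mol NaHCO₃.
Mass: 1240 × 84 = 104,100 g.

104 kg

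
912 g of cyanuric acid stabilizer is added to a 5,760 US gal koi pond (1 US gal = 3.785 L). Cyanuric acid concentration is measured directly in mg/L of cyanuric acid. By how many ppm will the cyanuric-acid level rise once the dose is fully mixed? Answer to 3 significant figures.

Volume: 5,760 US gal × 3.785 L/gal = 21,802 L.
Rise: 912 g / 21,802 L × 1000 = 41.83 mg/L.

41.8 ppm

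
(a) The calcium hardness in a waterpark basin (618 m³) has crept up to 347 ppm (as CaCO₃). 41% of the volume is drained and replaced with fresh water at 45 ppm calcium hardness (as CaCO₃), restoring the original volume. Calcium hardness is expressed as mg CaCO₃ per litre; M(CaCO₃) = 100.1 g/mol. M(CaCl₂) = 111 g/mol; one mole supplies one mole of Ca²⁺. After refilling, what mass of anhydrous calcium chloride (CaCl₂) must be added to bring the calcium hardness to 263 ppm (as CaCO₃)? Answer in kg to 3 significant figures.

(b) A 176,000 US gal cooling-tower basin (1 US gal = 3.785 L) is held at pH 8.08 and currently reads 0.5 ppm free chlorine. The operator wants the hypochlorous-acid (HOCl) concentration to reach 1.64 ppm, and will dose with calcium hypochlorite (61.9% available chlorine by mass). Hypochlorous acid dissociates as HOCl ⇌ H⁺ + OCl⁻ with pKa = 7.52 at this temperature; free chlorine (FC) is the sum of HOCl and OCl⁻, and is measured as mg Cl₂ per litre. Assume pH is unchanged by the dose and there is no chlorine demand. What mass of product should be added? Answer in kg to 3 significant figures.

(a) 27.3 kg; (b) 7.63 kg

(a) Volume: 618 m³ = 618,000 L.
(a) After draining 41% and refilling: 347 × 0.59 + 45 × 0.41 = 223.18 ppm.
(a) Deficit to target: 263 − 223.18 = 39.82 mg/L.
(a) As CaCO₃: 39.82 mg/L × 618,000 L = 24,610 g; ÷ 100.1 = 245.8 mol Ca²⁺.
(a) Mass: 245.8 × 111 = 27,290 g.

(b) Volume: 176,000 US gal × 3.785 L/gal = 666,160 L.
(b) [OCl⁻]/[HOCl] = 10^(pH − pKa) = 10^(8.08 − 7.52) = 3.631; fraction as HOCl = 1/(1 + 3.631) = 0.2159.
(b) Free chlorine required for 1.64 ppm HOCl: 1.64 / 0.2159 = 7.594 ppm.
(b) FC to add: 7.594 − 0.5 = 7.094 mg/L as Cl₂.
(b) Cl₂ equivalent: 7.094 mg/L × 666,160 L = 4726 g.
(b) Product at 61.9% available Cl: 4726 / 0.619 = 7635 g.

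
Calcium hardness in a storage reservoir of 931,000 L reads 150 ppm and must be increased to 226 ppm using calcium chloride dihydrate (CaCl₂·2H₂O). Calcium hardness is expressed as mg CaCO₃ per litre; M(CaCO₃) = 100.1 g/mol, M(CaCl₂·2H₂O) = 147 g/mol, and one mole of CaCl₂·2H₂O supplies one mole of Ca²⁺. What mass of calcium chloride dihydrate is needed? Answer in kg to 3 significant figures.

Hardness to add: (226 − 150) = 76 mg/L as CaCO₃ × 931,000 L = 70,760 g as CaCO₃.
Moles of Ca²⁺ (1 mol Ca²⁺ ≡ 1 mol CaCO₃): 70,760 / 100.1 g/mol = 706.9 mol.
Mass of CaCl₂·2H₂O: 706.9 × 147 = 103,900 g.

104 kg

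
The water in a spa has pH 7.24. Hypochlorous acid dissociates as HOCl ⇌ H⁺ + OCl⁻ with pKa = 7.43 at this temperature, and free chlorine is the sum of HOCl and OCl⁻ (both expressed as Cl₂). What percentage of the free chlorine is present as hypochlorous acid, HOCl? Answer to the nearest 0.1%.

60.8%

[OCl⁻]/[HOCl] = 10^(pH − pKa) = 10^(7.24 − 7.43) = 10^-0.19 = 0.6457.
Fraction as HOCl = 1 / (1 + 0.6457) = 0.6077.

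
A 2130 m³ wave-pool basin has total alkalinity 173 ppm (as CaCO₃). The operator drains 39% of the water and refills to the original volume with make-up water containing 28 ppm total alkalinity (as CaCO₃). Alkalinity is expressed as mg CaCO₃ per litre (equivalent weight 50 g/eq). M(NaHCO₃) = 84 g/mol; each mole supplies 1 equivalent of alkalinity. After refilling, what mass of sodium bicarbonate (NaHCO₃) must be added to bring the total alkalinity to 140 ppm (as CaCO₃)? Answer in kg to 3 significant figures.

84.3 kg

Volume: 2130 m³ = 2,130,000 L.
After draining 39% and refilling: 173 × 0.61 + 28 × 0.39 = 116.45 ppm.
Deficit to target: 140 − 116.45 = 23.55 mg/L.
As CaCO₃: 23.55 mg/L × 2,130,000 L = 50,160 g; ÷ 50 g/eq ÷ 1 = 1003 mol NaHCO₃.
Mass: 1003 × 84 = 84,270 g.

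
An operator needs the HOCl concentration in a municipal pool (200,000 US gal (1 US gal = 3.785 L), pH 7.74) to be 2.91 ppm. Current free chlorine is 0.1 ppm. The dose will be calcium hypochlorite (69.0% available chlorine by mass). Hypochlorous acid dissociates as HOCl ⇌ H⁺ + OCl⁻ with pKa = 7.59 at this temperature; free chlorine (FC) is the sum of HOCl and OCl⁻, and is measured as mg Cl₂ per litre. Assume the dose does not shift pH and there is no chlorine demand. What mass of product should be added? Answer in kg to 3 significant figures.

Volume: 200,000 US gal × 3.785 L/gal = 757,000 L.
[OCl⁻]/[HOCl] = 10^(pH − pKa) = 10^(7.74 − 7.59) = 1.413; fraction as HOCl = 1/(1 + 1.413) = 0.4145.
Free chlorine required for 2.91 ppm HOCl: 2.91 / 0.4145 = 7.02 ppm.
FC to add: 7.02 − 0.1 = 6.92 mg/L as Cl₂.
Cl₂ equivalent: 6.92 mg/L × 757,000 L = 5239 g.
Product at 69.0% available Cl: 5239 / 0.69 = 7592 g.

7.59 kg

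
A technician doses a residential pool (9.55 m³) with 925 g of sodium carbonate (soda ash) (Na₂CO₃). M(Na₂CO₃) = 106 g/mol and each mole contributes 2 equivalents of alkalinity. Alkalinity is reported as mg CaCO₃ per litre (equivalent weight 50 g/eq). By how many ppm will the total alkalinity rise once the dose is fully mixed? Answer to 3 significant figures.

91.4 ppm

Volume: 9.55 m³ = 9,550 L.
Moles of Na₂CO₃: 925 g ÷ 106 g/mol = 8.726 mol → 17.45 eq of alkalinity.
As CaCO₃: 17.45 eq × 50 g/eq = 872.6 g.
Rise: 872.6 g / 9,550 L × 1000 = 91.38 mg/L.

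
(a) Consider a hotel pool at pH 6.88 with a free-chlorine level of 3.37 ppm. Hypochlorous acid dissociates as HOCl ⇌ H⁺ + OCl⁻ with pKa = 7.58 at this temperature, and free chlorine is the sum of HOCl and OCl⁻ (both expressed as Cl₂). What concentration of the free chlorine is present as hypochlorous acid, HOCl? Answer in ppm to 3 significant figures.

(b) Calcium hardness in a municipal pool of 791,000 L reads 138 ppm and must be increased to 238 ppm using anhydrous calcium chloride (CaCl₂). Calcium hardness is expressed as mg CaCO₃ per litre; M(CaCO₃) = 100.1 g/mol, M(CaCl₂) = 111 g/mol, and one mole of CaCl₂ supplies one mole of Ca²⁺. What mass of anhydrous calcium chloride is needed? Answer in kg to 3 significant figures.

(a) [OCl⁻]/[HOCl] = 10^(pH − pKa) = 10^(6.88 − 7.58) = 10^-0.70 = 0.1995.
(a) Fraction as HOCl = 1 / (1 + 0.1995) = 0.8337.
(a) HOCl = 0.8337 × 3.37 ppm = 2.809 ppm.

(b) Hardness to add: (238 − 138) = 100 mg/L as CaCO₃ × 791,000 L = 79,100 g as CaCO₃.
(b) Moles of Ca²⁺ (1 mol Ca²⁺ ≡ 1 mol CaCO₃): 79,100 / 100.1 g/mol = 790.2 mol.
(b) Mass of CaCl₂: 790.2 × 111 = 87,710 g.

(a) 2.81 ppm; (b) 87.7 kg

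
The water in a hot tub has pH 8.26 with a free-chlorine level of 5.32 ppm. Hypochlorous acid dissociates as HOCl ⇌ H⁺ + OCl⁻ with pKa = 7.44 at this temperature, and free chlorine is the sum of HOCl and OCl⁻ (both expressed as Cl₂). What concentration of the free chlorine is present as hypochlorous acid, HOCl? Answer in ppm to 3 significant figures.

0.699 ppm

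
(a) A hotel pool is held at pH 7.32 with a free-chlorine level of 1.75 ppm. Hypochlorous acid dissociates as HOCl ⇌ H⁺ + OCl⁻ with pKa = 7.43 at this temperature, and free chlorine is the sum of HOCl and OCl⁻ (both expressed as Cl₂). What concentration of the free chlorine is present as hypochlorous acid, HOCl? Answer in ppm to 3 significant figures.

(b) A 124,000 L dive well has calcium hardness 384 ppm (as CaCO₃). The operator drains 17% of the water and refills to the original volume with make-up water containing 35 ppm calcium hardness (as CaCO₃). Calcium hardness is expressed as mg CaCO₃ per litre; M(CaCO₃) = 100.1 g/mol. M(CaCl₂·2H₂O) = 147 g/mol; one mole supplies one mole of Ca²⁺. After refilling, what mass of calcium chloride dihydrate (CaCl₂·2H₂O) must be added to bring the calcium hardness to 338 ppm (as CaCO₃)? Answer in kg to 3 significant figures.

(a) 0.985 ppm; (b) 2.43 kg

(a) [OCl⁻]/[HOCl] = 10^(pH − pKa) = 10^(7.32 − 7.43) = 10^-0.11 = 0.7762.
(a) Fraction as HOCl = 1 / (1 + 0.7762) = 0.563.
(a) HOCl = 0.563 × 1.75 ppm = 0.9852 ppm.

(b) After draining 17% and refilling: 384 × 0.83 + 35 × 0.17 = 324.67 ppm.
(b) Deficit to target: 338 − 324.67 = 13.33 mg/L.
(b) As CaCO₃: 13.33 mg/L × 124,000 L = 1653 g; ÷ 100.1 = 16.51 mol Ca²⁺.
(b) Mass: 16.51 × 147 = 2427 g.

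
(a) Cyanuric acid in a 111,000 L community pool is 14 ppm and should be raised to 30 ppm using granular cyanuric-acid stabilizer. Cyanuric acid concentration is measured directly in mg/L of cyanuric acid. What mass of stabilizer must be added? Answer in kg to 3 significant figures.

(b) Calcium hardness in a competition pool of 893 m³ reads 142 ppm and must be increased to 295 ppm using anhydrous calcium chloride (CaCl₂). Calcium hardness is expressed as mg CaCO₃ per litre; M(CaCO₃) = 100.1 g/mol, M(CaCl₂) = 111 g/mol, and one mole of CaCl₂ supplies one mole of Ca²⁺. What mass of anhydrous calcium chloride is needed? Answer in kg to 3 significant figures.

(a) CYA to add: (30 − 14) = 16 mg/L × 111,000 L = 1776 g cyanuric acid.

(b) Volume: 893 m³ = 893,000 L.
(b) Hardness to add: (295 − 142) = 153 mg/L as CaCO₃ × 893,000 L = 136,600 g as CaCO₃.
(b) Moles of Ca²⁺ (1 mol Ca²⁺ ≡ 1 mol CaCO₃): 136,600 / 100.1 g/mol = 1365 mol.
(b) Mass of CaCl₂: 1365 × 111 = 151,500 g.

(a) 1.78 kg; (b) 152 kg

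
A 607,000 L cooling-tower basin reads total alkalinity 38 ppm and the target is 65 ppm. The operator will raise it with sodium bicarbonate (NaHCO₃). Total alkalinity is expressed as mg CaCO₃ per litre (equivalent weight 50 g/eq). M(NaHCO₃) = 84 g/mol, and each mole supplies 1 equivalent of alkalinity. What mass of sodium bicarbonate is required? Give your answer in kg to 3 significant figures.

27.5 kg

Alkalinity to add: (65 − 38) = 27 mg/L as CaCO₃ × 607,000 L = 16,390 g as CaCO₃.
Equivalents: 16,390 g ÷ 50 g/eq = 327.8 eq.
NaHCO₃ supplies 1 eq per mole → 327.8 mol.
Mass: 327.8 mol × 84 g/mol = 27,530 g.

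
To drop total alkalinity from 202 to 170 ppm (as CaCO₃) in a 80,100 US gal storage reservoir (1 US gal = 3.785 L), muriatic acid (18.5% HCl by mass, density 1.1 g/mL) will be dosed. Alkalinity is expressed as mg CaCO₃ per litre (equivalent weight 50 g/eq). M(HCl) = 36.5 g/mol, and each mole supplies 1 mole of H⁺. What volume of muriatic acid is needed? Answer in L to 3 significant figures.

34.8 L

Volume: 80,100 US gal × 3.785 L/gal = 303,178 L.
Alkalinity to neutralize: (202 − 170) = 32 mg/L as CaCO₃ × 303,178 L = 9702 g as CaCO₃.
Equivalents of H⁺ required: 9702 ÷ 50 g/eq = 194 eq = 194 mol HCl.
Mass of HCl: 194 × 36.5 = 7082 g.
Mass of 18.5% solution: 7082 / 0.185 = 38,280 g.
Volume: 38,280 g ÷ 1.1 g/mL = 34,800 mL.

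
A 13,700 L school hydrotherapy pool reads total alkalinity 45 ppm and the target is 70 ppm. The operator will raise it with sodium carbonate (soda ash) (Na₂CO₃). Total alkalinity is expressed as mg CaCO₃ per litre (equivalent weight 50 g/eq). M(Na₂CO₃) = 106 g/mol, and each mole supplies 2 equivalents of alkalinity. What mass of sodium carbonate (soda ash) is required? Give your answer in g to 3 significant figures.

363 g

Alkalinity to add: (70 − 45) = 25 mg/L as CaCO₃ × 13,700 L = 342.5 g as CaCO₃.
Equivalents: 342.5 g ÷ 50 g/eq = 6.85 eq.
Each mole of Na₂CO₃ supplies 2 eq, so 6.85 / 2 = 3.425 mol.
Mass: 3.425 mol × 106 g/mol = 363 g.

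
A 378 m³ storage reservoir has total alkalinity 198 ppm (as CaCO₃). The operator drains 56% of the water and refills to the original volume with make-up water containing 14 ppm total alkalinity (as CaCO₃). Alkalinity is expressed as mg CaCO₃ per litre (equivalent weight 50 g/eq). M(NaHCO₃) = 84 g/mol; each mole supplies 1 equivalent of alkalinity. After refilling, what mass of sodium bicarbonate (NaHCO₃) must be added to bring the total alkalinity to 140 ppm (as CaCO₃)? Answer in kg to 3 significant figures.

28.6 kg

Volume: 378 m³ = 378,000 L.
After draining 56% and refilling: 198 × 0.44 + 14 × 0.56 = 94.96 ppm.
Deficit to target: 140 − 94.96 = 45.04 mg/L.
As CaCO₃: 45.04 mg/L × 378,000 L = 17,030 g; ÷ 50 g/eq ÷ 1 = 340.5 mol NaHCO₃.
Mass: 340.5 × 84 = 28,600 g.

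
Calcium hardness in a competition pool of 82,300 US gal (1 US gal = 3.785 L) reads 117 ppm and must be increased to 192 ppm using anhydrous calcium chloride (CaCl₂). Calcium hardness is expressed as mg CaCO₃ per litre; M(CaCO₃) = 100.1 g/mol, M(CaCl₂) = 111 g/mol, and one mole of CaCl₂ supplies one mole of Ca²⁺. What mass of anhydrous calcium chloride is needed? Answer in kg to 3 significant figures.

Volume: 82,300 US gal × 3.785 L/gal = 311,506 L.
Hardness to add: (192 − 117) = 75 mg/L as CaCO₃ × 311,506 L = 23,360 g as CaCO₃.
Moles of Ca²⁺ (1 mol Ca²⁺ ≡ 1 mol CaCO₃): 23,360 / 100.1 g/mol = 233.4 mol.
Mass of CaCl₂: 233.4 × 111 = 25,910 g.

25.9 kg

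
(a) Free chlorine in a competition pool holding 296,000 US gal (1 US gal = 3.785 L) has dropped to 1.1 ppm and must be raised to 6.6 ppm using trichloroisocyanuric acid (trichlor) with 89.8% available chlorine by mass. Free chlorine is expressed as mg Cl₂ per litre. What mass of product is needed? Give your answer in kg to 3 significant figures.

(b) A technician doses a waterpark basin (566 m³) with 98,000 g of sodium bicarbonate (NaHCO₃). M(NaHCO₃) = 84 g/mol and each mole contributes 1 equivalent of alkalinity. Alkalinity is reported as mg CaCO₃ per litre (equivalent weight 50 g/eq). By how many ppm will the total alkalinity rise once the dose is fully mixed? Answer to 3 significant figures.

(a) 6.86 kg; (b) 103 ppm

(a) Volume: 296,000 US gal × 3.785 L/gal = 1,120,360 L.
(a) Chlorine deficit: 6.6 − 1.1 = 5.5 ppm = 5.5 mg/L as Cl₂.
(a) Cl₂ equivalent needed: 5.5 mg/L × 1,120,360 L = 6,162,000 mg = 6162 g.
(a) Product at 89.8% available chlorine: 6162 / 0.898 = 6862 g.

(b) Volume: 566 m³ = 566,000 L.
(b) Moles of NaHCO₃: 98,000 g ÷ 84 g/mol = 1167 mol → 1167 eq of alkalinity.
(b) As CaCO₃: 1167 eq × 50 g/eq = 58,330 g.
(b) Rise: 58,330 g / 566,000 L × 1000 = 103.1 mg/L.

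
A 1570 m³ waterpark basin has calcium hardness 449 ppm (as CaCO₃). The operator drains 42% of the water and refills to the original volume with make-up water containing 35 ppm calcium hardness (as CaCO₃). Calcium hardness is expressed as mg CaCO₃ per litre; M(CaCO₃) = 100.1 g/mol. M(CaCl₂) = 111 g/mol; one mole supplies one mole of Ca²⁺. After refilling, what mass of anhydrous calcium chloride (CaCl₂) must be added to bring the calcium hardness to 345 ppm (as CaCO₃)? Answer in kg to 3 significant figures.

122 kg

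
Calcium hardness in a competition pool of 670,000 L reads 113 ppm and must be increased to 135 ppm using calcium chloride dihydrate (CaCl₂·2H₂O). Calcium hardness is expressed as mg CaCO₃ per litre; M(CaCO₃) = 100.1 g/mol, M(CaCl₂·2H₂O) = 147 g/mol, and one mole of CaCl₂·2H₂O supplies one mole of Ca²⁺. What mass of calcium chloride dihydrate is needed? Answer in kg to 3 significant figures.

21.6 kg

Hardness to add: (135 − 113) = 22 mg/L as CaCO₃ × 670,000 L = 14,740 g as CaCO₃.
Moles of Ca²⁺ (1 mol Ca²⁺ ≡ 1 mol CaCO₃): 14,740 / 100.1 g/mol = 147.3 mol.
Mass of CaCl₂·2H₂O: 147.3 × 147 = 21,650 g.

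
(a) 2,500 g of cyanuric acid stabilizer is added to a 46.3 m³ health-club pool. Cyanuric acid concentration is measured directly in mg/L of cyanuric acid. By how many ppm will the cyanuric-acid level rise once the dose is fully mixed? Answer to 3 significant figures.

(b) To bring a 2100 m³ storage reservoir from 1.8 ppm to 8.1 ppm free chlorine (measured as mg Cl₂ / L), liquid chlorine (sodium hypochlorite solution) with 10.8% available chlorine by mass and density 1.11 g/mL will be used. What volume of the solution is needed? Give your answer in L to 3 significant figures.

(a) Volume: 46.3 m³ = 46,300 L.
(a) Rise: 2,500 g / 46,300 L × 1000 = 54 mg/L.

(b) Volume: 2100 m³ = 2,100,000 L.
(b) Chlorine deficit: 8.1 − 1.8 = 6.3 ppm = 6.3 mg/L as Cl₂.
(b) Cl₂ equivalent needed: 6.3 mg/L × 2,100,000 L = 13,230,000 mg = 13,230 g.
(b) Product at 10.8% available chlorine: 13,230 / 0.108 = 122,500 g.
(b) Volume at density 1.11 g/mL: 122,500 g ÷ 1.11 g/mL = 110,400 mL.

(a) 54.0 ppm; (b) 110 L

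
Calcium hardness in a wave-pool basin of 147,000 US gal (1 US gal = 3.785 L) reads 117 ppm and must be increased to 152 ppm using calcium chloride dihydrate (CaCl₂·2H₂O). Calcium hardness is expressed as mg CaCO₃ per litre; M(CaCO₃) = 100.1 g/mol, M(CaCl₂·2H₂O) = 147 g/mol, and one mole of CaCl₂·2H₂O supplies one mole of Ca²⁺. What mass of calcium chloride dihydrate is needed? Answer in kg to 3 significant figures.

28.6 kg

Volume: 147,000 US gal × 3.785 L/gal = 556,395 L.
Hardness to add: (152 − 117) = 35 mg/L as CaCO₃ × 556,395 L = 19,470 g as CaCO₃.
Moles of Ca²⁺ (1 mol Ca²⁺ ≡ 1 mol CaCO₃): 19,470 / 100.1 g/mol = 194.5 mol.
Mass of CaCl₂·2H₂O: 194.5 × 147 = 28,600 g.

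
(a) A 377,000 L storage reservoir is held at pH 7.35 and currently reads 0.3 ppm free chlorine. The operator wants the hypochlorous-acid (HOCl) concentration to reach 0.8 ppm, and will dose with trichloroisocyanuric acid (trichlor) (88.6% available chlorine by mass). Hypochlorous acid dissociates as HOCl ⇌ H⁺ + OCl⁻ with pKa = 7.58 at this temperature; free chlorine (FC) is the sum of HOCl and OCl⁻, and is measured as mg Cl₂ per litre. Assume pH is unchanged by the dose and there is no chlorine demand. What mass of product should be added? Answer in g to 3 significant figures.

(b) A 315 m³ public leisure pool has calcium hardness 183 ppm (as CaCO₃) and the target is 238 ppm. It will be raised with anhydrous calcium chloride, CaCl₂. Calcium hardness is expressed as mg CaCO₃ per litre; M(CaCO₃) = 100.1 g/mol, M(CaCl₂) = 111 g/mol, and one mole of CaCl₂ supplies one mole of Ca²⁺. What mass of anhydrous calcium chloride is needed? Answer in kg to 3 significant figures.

(a) [OCl⁻]/[HOCl] = 10^(pH − pKa) = 10^(7.35 − 7.58) = 0.5888; fraction as HOCl = 1/(1 + 0.5888) = 0.6294.
(a) Free chlorine required for 0.8 ppm HOCl: 0.8 / 0.6294 = 1.271 ppm.
(a) FC to add: 1.271 − 0.3 = 0.9711 mg/L as Cl₂.
(a) Cl₂ equivalent: 0.9711 mg/L × 377,000 L = 366.1 g.
(a) Product at 88.6% available Cl: 366.1 / 0.886 = 413.2 g.

(b) Volume: 315 m³ = 315,000 L.
(b) Hardness to add: (238 − 183) = 55 mg/L as CaCO₃ × 315,000 L = 17,320 g as CaCO₃.
(b) Moles of Ca²⁺ (1 mol Ca²⁺ ≡ 1 mol CaCO₃): 17,320 / 100.1 g/mol = 173.1 mol.
(b) Mass of CaCl₂: 173.1 × 111 = 19,210 g.

(a) 413 g; (b) 19.2 kg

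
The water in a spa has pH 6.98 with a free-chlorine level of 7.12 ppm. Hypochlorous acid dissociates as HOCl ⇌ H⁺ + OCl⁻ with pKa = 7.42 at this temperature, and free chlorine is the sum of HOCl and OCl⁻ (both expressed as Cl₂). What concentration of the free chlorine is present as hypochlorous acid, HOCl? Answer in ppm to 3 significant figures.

5.22 ppm

[OCl⁻]/[HOCl] = 10^(pH − pKa) = 10^(6.98 − 7.42) = 10^-0.44 = 0.3631.
Fraction as HOCl = 1 / (1 + 0.3631) = 0.7336.
HOCl = 0.7336 × 7.12 ppm = 5.223 ppm.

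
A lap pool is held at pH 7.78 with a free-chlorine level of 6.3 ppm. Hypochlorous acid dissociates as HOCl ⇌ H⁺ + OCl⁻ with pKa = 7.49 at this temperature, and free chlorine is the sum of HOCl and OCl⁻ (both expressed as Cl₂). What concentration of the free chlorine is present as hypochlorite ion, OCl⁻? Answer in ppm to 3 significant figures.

[OCl⁻]/[HOCl] = 10^(pH − pKa) = 10^(7.78 − 7.49) = 10^0.29 = 1.95.
Fraction as HOCl = 1 / (1 + 1.95) = 0.339.
OCl⁻ = (1 − 0.339) × 6.3 ppm = 4.164 ppm.

4.16 ppm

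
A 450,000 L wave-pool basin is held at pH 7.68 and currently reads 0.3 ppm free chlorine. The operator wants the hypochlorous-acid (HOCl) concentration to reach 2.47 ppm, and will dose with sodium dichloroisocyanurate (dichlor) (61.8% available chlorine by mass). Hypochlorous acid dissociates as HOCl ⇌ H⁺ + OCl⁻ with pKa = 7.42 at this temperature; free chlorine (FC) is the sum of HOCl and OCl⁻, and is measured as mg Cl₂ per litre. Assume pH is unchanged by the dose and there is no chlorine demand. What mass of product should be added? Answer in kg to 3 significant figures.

[OCl⁻]/[HOCl] = 10^(pH − pKa) = 10^(7.68 − 7.42) = 1.82; fraction as HOCl = 1/(1 + 1.82) = 0.3546.
Free chlorine required for 2.47 ppm HOCl: 2.47 / 0.3546 = 6.965 ppm.
FC to add: 6.965 − 0.3 = 6.665 mg/L as Cl₂.
Cl₂ equivalent: 6.665 mg/L × 450,000 L = 2999 g.
Product at 61.8% available Cl: 2999 / 0.618 = 4853 g.

4.85 kg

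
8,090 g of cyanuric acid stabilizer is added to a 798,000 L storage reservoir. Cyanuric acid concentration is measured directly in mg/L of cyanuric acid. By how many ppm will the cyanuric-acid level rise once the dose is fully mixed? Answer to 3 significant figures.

10.1 ppm

Rise: 8,090 g / 798,000 L × 1000 = 10.14 mg/L.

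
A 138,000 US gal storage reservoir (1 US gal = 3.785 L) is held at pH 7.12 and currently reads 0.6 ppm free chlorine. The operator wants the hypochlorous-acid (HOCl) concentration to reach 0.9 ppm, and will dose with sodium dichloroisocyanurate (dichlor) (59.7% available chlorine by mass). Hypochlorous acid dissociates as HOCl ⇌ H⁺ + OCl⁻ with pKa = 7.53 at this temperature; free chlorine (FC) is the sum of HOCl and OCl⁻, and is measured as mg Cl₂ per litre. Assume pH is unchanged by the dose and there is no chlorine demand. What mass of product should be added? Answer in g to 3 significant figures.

Volume: 138,000 US gal × 3.785 L/gal = 522,330 L.
[OCl⁻]/[HOCl] = 10^(pH − pKa) = 10^(7.12 − 7.53) = 0.389; fraction as HOCl = 1/(1 + 0.389) = 0.7199.
Free chlorine required for 0.9 ppm HOCl: 0.9 / 0.7199 = 1.25 ppm.
FC to add: 1.25 − 0.6 = 0.6501 mg/L as Cl₂.
Cl₂ equivalent: 0.6501 mg/L × 522,330 L = 339.6 g.
Product at 59.7% available Cl: 339.6 / 0.597 = 568.8 g.

569 g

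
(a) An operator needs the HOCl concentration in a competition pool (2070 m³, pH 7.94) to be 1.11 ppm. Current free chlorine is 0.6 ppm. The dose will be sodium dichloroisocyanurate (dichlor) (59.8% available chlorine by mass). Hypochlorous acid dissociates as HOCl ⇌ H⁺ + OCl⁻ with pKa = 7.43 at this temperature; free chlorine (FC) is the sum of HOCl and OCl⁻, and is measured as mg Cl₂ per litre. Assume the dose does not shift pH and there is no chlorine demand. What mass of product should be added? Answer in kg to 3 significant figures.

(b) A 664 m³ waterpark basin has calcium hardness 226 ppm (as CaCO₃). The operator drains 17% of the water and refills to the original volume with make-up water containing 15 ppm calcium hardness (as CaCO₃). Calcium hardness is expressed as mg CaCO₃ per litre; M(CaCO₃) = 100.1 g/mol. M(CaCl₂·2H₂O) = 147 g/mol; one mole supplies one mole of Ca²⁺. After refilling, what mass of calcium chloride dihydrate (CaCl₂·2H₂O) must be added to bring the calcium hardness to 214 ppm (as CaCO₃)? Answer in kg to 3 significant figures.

(a) 14.2 kg; (b) 23.3 kg

(a) Volume: 2070 m³ = 2,070,000 L.
(a) [OCl⁻]/[HOCl] = 10^(pH − pKa) = 10^(7.94 − 7.43) = 3.236; fraction as HOCl = 1/(1 + 3.236) = 0.2361.
(a) Free chlorine required for 1.11 ppm HOCl: 1.11 / 0.2361 = 4.702 ppm.
(a) FC to add: 4.702 − 0.6 = 4.102 mg/L as Cl₂.
(a) Cl₂ equivalent: 4.102 mg/L × 2,070,000 L = 8491 g.
(a) Product at 59.8% available Cl: 8491 / 0.598 = 14,200 g.

(b) Volume: 664 m³ = 664,000 L.
(b) After draining 17% and refilling: 226 × 0.83 + 15 × 0.17 = 190.13 ppm.
(b) Deficit to target: 214 − 190.13 = 23.87 mg/L.
(b) As CaCO₃: 23.87 mg/L × 664,000 L = 15,850 g; ÷ 100.1 = 158.3 mol Ca²⁺.
(b) Mass: 158.3 × 147 = 23,280 g.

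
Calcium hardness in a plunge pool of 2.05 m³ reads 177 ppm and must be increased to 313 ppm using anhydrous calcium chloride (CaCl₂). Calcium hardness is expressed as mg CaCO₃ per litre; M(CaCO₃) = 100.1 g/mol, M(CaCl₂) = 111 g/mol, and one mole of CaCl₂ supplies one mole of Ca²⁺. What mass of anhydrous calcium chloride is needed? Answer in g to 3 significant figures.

Volume: 2.05 m³ = 2,050 L.
Hardness to add: (313 − 177) = 136 mg/L as CaCO₃ × 2,050 L = 278.8 g as CaCO₃.
Moles of Ca²⁺ (1 mol Ca²⁺ ≡ 1 mol CaCO₃): 278.8 / 100.1 g/mol = 2.785 mol.
Mass of CaCl₂: 2.785 × 111 = 309.2 g.

309 g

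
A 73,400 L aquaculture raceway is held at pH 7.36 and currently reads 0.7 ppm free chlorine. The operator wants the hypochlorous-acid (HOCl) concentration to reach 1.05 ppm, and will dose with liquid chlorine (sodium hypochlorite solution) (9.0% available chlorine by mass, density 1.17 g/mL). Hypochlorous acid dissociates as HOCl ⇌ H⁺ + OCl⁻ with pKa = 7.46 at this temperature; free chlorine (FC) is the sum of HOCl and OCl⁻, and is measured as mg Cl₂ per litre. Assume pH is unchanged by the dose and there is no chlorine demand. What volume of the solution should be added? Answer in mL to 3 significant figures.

825 mL

[OCl⁻]/[HOCl] = 10^(pH − pKa) = 10^(7.36 − 7.46) = 0.7943; fraction as HOCl = 1/(1 + 0.7943) = 0.5573.
Free chlorine required for 1.05 ppm HOCl: 1.05 / 0.5573 = 1.884 ppm.
FC to add: 1.884 − 0.7 = 1.184 mg/L as Cl₂.
Cl₂ equivalent: 1.184 mg/L × 73,400 L = 86.91 g.
Product at 9.0% available Cl: 86.91 / 0.09 = 965.7 g.
Volume: 965.7 g ÷ 1.17 g/mL = 825.3 mL.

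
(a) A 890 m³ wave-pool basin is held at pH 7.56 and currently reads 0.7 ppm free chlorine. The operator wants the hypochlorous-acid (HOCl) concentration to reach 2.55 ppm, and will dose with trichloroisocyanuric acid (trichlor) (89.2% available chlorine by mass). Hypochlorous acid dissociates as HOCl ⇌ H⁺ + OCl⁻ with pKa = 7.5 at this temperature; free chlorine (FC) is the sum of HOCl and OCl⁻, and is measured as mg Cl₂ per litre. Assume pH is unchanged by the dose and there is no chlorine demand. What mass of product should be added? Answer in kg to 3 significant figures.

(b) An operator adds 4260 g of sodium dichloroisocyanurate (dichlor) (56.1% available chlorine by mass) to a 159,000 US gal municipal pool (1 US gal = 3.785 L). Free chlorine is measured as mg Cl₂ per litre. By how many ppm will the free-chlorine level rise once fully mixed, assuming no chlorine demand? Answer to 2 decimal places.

(a) Volume: 890 m³ = 890,000 L.
(a) [OCl⁻]/[HOCl] = 10^(pH − pKa) = 10^(7.56 − 7.5) = 1.148; fraction as HOCl = 1/(1 + 1.148) = 0.4655.
(a) Free chlorine required for 2.55 ppm HOCl: 2.55 / 0.4655 = 5.478 ppm.
(a) FC to add: 5.478 − 0.7 = 4.778 mg/L as Cl₂.
(a) Cl₂ equivalent: 4.778 mg/L × 890,000 L = 4252 g.
(a) Product at 89.2% available Cl: 4252 / 0.892 = 4767 g.

(b) Volume: 159,000 US gal × 3.785 L/gal = 601,815 L.
(b) Available chlorine delivered: 4260 g × 0.561 = 2390 g as Cl₂.
(b) Concentration rise: 2390 g / 601,815 L = 3.971 mg/L = 3.97 ppm.

(a) 4.77 kg; (b) 3.97 ppm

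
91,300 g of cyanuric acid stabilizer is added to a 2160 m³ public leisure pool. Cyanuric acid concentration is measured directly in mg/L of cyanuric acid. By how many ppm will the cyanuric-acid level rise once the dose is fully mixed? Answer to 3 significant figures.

42.3 ppm

Volume: 2160 m³ = 2,160,000 L.
Rise: 91,300 g / 2,160,000 L × 1000 = 42.27 mg/L.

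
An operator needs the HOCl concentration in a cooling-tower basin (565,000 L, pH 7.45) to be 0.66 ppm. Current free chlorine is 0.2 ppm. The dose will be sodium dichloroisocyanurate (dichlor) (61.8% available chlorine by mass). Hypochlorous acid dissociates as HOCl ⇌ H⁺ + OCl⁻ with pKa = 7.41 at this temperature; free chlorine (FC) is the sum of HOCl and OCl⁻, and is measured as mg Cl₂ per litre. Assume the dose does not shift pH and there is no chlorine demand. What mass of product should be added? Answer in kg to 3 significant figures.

1.08 kg

[OCl⁻]/[HOCl] = 10^(pH − pKa) = 10^(7.45 − 7.41) = 1.096; fraction as HOCl = 1/(1 + 1.096) = 0.477.
Free chlorine required for 0.66 ppm HOCl: 0.66 / 0.477 = 1.384 ppm.
FC to add: 1.384 − 0.2 = 1.184 mg/L as Cl₂.
Cl₂ equivalent: 1.184 mg/L × 565,000 L = 668.8 g.
Product at 61.8% available Cl: 668.8 / 0.618 = 1082 g.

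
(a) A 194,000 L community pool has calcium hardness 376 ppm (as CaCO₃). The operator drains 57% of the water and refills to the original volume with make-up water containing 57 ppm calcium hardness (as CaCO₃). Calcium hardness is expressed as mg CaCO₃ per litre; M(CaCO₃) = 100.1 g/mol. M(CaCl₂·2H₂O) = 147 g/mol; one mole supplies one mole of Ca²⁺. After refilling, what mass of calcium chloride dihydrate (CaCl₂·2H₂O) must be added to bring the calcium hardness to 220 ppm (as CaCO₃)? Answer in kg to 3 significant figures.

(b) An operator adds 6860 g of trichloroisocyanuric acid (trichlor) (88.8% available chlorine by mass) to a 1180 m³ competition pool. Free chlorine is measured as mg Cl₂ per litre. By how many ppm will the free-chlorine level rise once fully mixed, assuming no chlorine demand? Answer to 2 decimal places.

(a) 7.36 kg; (b) 5.16 ppm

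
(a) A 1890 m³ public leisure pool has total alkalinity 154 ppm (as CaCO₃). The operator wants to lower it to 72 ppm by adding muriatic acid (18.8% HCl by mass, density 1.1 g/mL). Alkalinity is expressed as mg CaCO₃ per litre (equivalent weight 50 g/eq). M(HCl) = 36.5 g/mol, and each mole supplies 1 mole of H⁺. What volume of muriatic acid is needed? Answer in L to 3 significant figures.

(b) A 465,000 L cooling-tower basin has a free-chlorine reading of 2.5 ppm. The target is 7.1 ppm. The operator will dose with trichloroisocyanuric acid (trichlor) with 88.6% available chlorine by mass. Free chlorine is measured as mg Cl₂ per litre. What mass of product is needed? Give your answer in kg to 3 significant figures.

(a) 547 L; (b) 2.41 kg

(a) Volume: 1890 m³ = 1,890,000 L.
(a) Alkalinity to neutralize: (154 − 72) = 82 mg/L as CaCO₃ × 1,890,000 L = 155,000 g as CaCO₃.
(a) Equivalents of H⁺ required: 155,000 ÷ 50 g/eq = 3100 eq = 3100 mol HCl.
(a) Mass of HCl: 3100 × 36.5 = 113,100 g.
(a) Mass of 18.8% solution: 113,100 / 0.188 = 601,800 g.
(a) Volume: 601,800 g ÷ 1.1 g/mL = 547,100 mL.

(b) Chlorine deficit: 7.1 − 2.5 = 4.6 ppm = 4.6 mg/L as Cl₂.
(b) Cl₂ equivalent needed: 4.6 mg/L × 465,000 L = 2,139,000 mg = 2139 g.
(b) Product at 88.6% available chlorine: 2139 / 0.886 = 2414 g.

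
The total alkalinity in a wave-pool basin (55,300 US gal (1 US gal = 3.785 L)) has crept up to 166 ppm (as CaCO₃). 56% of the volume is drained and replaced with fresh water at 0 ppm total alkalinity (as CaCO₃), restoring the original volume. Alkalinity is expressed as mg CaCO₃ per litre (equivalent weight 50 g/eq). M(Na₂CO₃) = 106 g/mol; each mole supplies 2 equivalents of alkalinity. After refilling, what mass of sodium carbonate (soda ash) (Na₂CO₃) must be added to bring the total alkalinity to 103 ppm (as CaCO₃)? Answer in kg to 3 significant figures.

6.65 kg

Volume: 55,300 US gal × 3.785 L/gal = 209,310 L.
After draining 56% and refilling: 166 × 0.44 + 0 × 0.56 = 73.04 ppm.
Deficit to target: 103 − 73.04 = 29.96 mg/L.
As CaCO₃: 29.96 mg/L × 209,310 L = 6271 g; ÷ 50 g/eq ÷ 2 = 62.71 mol Na₂CO₃.
Mass: 62.71 × 106 = 6647 g.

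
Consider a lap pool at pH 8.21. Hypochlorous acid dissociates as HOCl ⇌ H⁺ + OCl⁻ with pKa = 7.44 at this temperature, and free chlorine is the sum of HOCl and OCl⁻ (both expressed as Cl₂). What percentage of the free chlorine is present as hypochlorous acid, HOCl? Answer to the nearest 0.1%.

14.5%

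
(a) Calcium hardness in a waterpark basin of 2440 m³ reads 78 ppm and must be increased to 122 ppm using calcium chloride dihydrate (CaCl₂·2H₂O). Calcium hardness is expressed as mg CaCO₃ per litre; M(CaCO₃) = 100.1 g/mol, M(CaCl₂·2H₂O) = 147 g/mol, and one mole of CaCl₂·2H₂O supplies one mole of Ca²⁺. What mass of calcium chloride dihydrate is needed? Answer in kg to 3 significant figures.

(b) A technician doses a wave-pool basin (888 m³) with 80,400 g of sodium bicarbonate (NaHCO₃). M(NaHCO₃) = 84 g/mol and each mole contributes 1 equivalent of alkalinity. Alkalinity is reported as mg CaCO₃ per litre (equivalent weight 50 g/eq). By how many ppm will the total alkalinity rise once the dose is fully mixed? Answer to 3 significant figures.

(a) 158 kg; (b) 53.9 ppm

(a) Volume: 2440 m³ = 2,440,000 L.
(a) Hardness to add: (122 − 78) = 44 mg/L as CaCO₃ × 2,440,000 L = 107,400 g as CaCO₃.
(a) Moles of Ca²⁺ (1 mol Ca²⁺ ≡ 1 mol CaCO₃): 107,400 / 100.1 g/mol = 1073 mol.
(a) Mass of CaCl₂·2H₂O: 1073 × 147 = 157,700 g.

(b) Volume: 888 m³ = 888,000 L.
(b) Moles of NaHCO₃: 80,400 g ÷ 84 g/mol = 957.1 mol → 957.1 eq of alkalinity.
(b) As CaCO₃: 957.1 eq × 50 g/eq = 47,860 g.
(b) Rise: 47,860 g / 888,000 L × 1000 = 53.89 mg/L.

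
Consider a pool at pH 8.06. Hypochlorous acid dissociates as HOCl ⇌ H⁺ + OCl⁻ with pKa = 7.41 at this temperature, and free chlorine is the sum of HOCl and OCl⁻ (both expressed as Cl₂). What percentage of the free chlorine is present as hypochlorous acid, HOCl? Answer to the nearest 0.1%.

[OCl⁻]/[HOCl] = 10^(pH − pKa) = 10^(8.06 − 7.41) = 10^0.65 = 4.467.
Fraction as HOCl = 1 / (1 + 4.467) = 0.1829.

18.3%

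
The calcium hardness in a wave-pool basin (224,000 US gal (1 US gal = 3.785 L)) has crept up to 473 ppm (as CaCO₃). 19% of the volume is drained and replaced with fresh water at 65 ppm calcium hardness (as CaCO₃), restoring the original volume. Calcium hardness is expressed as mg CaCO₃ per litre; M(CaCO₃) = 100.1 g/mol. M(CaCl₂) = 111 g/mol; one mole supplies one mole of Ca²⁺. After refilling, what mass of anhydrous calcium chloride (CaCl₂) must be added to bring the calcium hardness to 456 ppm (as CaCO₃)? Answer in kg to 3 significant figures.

56.9 kg

Volume: 224,000 US gal × 3.785 L/gal = 847,840 L.
After draining 19% and refilling: 473 × 0.81 + 65 × 0.19 = 395.48 ppm.
Deficit to target: 456 − 395.48 = 60.52 mg/L.
As CaCO₃: 60.52 mg/L × 847,840 L = 51,310 g; ÷ 100.1 = 512.6 mol Ca²⁺.
Mass: 512.6 × 111 = 56,900 g.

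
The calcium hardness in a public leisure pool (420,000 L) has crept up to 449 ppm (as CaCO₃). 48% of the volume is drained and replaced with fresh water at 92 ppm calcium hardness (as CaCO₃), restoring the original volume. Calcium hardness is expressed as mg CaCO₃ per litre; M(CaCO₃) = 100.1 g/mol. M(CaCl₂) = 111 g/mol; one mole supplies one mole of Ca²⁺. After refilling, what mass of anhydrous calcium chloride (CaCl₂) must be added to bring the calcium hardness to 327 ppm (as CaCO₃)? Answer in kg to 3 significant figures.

23.0 kg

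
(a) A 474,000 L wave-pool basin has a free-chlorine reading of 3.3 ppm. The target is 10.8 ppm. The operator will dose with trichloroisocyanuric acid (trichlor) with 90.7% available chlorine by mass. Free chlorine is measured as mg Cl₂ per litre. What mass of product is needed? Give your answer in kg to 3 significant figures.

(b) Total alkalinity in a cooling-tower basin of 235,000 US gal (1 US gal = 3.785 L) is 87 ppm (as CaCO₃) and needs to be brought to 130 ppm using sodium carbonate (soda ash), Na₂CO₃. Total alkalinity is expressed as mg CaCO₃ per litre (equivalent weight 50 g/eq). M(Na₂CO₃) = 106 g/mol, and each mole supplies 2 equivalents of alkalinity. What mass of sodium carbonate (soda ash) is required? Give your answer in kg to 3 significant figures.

(a) 3.92 kg; (b) 40.5 kg

(a) Chlorine deficit: 10.8 − 3.3 = 7.5 ppm = 7.5 mg/L as Cl₂.
(a) Cl₂ equivalent needed: 7.5 mg/L × 474,000 L = 3,555,000 mg = 3555 g.
(a) Product at 90.7% available chlorine: 3555 / 0.907 = 3920 g.

(b) Volume: 235,000 US gal × 3.785 L/gal = 889,475 L.
(b) Alkalinity to add: (130 − 87) = 43 mg/L as CaCO₃ × 889,475 L = 38,250 g as CaCO₃.
(b) Equivalents: 38,250 g ÷ 50 g/eq = 764.9 eq.
(b) Each mole of Na₂CO₃ supplies 2 eq, so 764.9 / 2 = 382.5 mol.
(b) Mass: 382.5 mol × 106 g/mol = 40,540 g.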